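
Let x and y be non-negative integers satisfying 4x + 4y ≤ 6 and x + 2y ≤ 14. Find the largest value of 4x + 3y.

(x,y)=(1,0): 4·1+4·0=4≤6, 1·1+2·0=1≤14, objective 4.
(x,y)=(0,1): 4·0+4·1=4≤6, 1·0+2·1=2≤14, objective 3.
(x,y)=(0,0): 4·0+4·0=0≤6, 1·0+2·0=0≤14, objective 0.
No feasible integer point exceeds 4.

4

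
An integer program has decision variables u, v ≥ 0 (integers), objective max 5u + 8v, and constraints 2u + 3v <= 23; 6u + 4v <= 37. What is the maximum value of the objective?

The continuous relaxation peaks at (0, 7.67) with value 61.33; rounding to a feasible lattice point costs some objective.
(u,v)=(1,7): 2·1+3·7=23≤23, 6·1+4·7=34≤37, objective 61.
(u,v)=(2,6): 2·2+3·6=22≤23, 6·2+4·6=36≤37, objective 58.
(u,v)=(0,7): 2·0+3·7=21≤23, 6·0+4·7=28≤37, objective 56.
(u,v)=(1,6): 2·1+3·6=20≤23, 6·1+4·6=30≤37, objective 53.
The best lattice point is (1,7), giving 61.

61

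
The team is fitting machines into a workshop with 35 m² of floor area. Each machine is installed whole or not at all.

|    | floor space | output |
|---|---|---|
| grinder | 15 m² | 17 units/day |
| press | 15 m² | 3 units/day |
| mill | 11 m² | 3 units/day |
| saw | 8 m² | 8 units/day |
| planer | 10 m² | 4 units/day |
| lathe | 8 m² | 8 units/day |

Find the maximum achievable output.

33

grinder + saw + lathe: floor space 15 + 8 + 8 = 31 ≤ 35, output 17 + 8 + 8 = 33.
grinder + saw + planer: floor space 15 + 8 + 10 = 33 ≤ 35, output 17 + 8 + 4 = 29.
Best is grinder, saw, and lathe with total output 33.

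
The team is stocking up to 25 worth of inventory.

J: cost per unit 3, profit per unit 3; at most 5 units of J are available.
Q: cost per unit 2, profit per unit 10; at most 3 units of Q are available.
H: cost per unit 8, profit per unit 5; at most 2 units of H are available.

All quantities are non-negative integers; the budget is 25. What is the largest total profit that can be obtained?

5×J and 3×Q: cost 21 ≤ 25, profit 5·3 + 3·10 = 45.
3×J, 3×Q, and 1×H: cost 23 ≤ 25, profit 3·3 + 3·10 + 1·5 = 44.
Best is 45.

45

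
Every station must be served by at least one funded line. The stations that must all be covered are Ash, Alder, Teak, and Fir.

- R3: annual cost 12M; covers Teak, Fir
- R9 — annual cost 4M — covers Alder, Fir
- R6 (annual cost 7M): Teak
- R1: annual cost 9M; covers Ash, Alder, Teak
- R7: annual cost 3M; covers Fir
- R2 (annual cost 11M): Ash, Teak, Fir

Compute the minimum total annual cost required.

The greedy cost-per-new-station heuristic would pick R9 and R1 for 13, but a cheaper cover exists.
Choose R1 and R7: together they cover Ash, Alder, Teak, Fir — every station.
Total annual cost: 9 + 3 = 12.
No cover costs less than 12.

12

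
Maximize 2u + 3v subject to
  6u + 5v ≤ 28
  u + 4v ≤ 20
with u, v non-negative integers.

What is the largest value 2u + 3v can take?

15

(u,v)=(0,5): 6·0+5·5=25≤28, 1·0+4·5=20≤20, objective 15.
(u,v)=(1,4): 6·1+5·4=26≤28, 1·1+4·4=17≤20, objective 14.
The best lattice point is (0,5), giving 15.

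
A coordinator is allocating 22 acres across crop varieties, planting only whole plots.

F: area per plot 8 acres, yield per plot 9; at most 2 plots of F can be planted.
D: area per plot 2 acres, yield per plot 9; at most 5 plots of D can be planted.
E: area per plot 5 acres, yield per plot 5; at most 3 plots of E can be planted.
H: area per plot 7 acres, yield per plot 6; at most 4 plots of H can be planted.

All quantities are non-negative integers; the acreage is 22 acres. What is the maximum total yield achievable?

This is a bounded integer knapsack.
Take 5×D, 1×E, and 1×H: area 22 ≤ 22, yield 5·9 + 1·5 + 1·6 = 56.
D has the best ratio (9/2) and is taken to its limit of 5; remaining capacity is filled optimally with the others.

56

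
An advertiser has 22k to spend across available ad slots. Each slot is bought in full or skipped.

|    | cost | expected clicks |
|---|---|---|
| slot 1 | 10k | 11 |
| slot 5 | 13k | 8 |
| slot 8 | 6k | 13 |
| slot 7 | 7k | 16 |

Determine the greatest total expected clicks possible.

29

slot 1 + slot 7: cost 10 + 7 = 17 ≤ 22, expected clicks 11 + 16 = 27.
slot 1 + slot 8: cost 10 + 6 = 16 ≤ 22, expected clicks 11 + 13 = 24.
slot 8 + slot 7: cost 6 + 7 = 13 ≤ 22, expected clicks 13 + 16 = 29.
Best is slot 8 and slot 7 with total expected clicks 29.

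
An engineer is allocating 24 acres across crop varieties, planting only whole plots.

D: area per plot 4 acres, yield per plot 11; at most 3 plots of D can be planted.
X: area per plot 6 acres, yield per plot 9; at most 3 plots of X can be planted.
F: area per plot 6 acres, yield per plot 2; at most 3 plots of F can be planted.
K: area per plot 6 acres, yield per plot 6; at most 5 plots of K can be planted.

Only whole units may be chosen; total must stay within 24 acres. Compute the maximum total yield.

Take 3×D and 2×X: area 24 ≤ 24, yield 3·11 + 2·9 = 51.
D has the best ratio (11/4) and is taken to its limit of 3; remaining capacity is filled optimally with the others.

51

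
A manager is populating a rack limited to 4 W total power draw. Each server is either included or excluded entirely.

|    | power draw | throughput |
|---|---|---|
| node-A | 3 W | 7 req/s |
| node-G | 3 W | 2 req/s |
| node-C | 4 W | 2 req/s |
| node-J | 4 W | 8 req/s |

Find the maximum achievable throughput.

8

Allowing fractional choices, the relaxed optimum would be about 9.0, but servers are indivisible.
node-G: power draw 3 ≤ 4, throughput 2.
node-J: power draw 4 ≤ 4, throughput 8.
node-A: power draw 3 ≤ 4, throughput 7.
Best is node-J with total throughput 8.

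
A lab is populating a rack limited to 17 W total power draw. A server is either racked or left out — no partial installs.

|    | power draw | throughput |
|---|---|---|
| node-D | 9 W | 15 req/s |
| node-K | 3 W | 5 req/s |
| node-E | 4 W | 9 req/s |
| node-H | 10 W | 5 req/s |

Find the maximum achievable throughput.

29

Take node-D, node-K, and node-E: power draw 9 + 3 + 4 = 16 ≤ 17, throughput 15 + 5 + 9 = 29.
No other feasible combination does better.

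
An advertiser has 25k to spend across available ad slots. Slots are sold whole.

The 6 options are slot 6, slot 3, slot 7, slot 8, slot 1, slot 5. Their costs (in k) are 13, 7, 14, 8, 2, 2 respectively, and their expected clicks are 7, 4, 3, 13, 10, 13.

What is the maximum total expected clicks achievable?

43

slot 3 + slot 8 + slot 1 + slot 5: cost 7 + 8 + 2 + 2 = 19 ≤ 25, expected clicks 4 + 13 + 10 + 13 = 40.
slot 6 + slot 8 + slot 1 + slot 5: cost 13 + 8 + 2 + 2 = 25 ≤ 25, expected clicks 7 + 13 + 10 + 13 = 43.
slot 8 + slot 1 + slot 5: cost 8 + 2 + 2 = 12 ≤ 25, expected clicks 13 + 10 + 13 = 36.
Best is slot 6, slot 8, slot 1, and slot 5 with total expected clicks 43.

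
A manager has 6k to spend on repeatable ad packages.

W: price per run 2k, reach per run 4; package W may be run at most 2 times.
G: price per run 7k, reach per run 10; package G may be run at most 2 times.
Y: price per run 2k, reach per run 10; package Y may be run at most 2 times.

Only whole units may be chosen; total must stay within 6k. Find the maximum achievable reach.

This is a bounded integer knapsack.
Y has the best ratio (10/2); taking only Y gives at most 2×10 = 20 (stopped by the supply cap of 2).
Mixing does better — 1×W and 2×Y: price 6 ≤ 6, reach 1·4 + 2·10 = 24.

24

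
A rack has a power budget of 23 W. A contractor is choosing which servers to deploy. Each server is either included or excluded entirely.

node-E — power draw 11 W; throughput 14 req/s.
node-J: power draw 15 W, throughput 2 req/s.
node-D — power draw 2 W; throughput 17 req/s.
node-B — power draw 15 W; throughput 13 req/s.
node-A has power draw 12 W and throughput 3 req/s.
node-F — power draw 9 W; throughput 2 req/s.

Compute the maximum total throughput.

node-E + node-D: power draw 11 + 2 = 13 ≤ 23, throughput 14 + 17 = 31.
node-D + node-B: power draw 2 + 15 = 17 ≤ 23, throughput 17 + 13 = 30.
node-E + node-D + node-F: power draw 11 + 2 + 9 = 22 ≤ 23, throughput 14 + 17 + 2 = 33.
Best is node-E, node-D, and node-F with total throughput 33.

33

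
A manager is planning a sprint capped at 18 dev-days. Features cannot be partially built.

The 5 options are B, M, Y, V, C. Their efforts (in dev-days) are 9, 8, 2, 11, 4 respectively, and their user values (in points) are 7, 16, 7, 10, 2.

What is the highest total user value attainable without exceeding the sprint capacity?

25

Allowing fractional choices, the relaxed optimum would be about 30.3, but features are indivisible.
M + Y + C: effort 8 + 2 + 4 = 14 ≤ 18, user value 16 + 7 + 2 = 25.
M + Y: effort 8 + 2 = 10 ≤ 18, user value 16 + 7 = 23.
Best is M, Y, and C with total user value 25.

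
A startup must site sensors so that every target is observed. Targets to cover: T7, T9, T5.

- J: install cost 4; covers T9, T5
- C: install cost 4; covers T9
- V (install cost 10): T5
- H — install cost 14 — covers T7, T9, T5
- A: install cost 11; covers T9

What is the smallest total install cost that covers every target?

14

The greedy cost-per-new-target heuristic would pick J and H for 18, but a cheaper cover exists.
H alone covers T7, T9, T5 — every target.
Total install cost: 14.
No cover costs less than 14.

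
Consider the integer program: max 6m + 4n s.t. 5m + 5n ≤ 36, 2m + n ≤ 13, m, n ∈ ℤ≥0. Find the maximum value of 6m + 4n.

(m,n)=(6,1) is feasible, giving 40.
(m,n)=(5,2) is feasible, giving 38.
(m,n)=(6,0) is feasible, giving 36.
(m,n)=(5,1) is feasible, giving 34.
The best lattice point is (6,1), giving 40.

40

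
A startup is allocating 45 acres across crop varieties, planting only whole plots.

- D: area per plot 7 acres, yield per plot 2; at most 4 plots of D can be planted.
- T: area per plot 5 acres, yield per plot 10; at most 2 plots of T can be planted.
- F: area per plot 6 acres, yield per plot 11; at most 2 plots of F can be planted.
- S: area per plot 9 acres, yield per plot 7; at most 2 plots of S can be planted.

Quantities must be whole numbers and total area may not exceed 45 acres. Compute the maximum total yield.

This is a bounded integer knapsack.
T has the best ratio (10/5); taking only T gives at most 2×10 = 20 (stopped by the supply cap of 2).
Mixing does better — 2×T, 2×F, and 2×S: area 40 ≤ 45, yield 2·10 + 2·11 + 2·7 = 56.

56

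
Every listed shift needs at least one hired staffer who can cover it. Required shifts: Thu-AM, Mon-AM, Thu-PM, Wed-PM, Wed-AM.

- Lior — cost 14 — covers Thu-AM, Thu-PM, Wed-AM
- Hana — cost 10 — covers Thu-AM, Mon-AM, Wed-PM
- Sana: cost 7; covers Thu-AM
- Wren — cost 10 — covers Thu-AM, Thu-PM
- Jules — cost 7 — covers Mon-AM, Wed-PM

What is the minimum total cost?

21

The greedy cost-per-new-shift heuristic would pick Hana and Lior for 24, but a cheaper cover exists.
Choose Lior and Jules: together they cover Thu-AM, Mon-AM, Thu-PM, Wed-PM, Wed-AM — every shift.
Total cost: 14 + 7 = 21.
No cover costs less than 21.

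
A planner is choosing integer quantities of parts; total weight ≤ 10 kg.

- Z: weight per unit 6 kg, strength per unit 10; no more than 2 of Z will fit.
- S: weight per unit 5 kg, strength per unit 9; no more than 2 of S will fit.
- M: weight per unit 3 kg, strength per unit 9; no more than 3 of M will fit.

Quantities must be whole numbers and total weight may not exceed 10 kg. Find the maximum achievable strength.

27

Take 3×M: weight 9 ≤ 10, strength 3·9 = 27.
M has the best ratio (9/3) and is taken to its limit of 3; remaining capacity is filled optimally with the others.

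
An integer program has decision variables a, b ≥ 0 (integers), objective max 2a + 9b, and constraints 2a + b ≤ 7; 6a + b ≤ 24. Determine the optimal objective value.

(a,b)=(0,7): 2·0+1·7=7≤7, 6·0+1·7=7≤24, objective 63.
(a,b)=(0,6): 2·0+1·6=6≤7, 6·0+1·6=6≤24, objective 54.
Maximum is 63 at (a,b)=(0,7).

63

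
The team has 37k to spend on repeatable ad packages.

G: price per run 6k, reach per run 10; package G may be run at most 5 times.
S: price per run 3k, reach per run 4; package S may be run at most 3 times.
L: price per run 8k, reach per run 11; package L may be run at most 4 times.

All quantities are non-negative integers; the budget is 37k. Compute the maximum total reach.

This is a bounded integer knapsack.
5×G and 2×S: price 36 ≤ 37, reach 5·10 + 2·4 = 58.
3×G, 1×S, and 2×L: price 37 ≤ 37, reach 3·10 + 1·4 + 2·11 = 56.
Best is 58.

58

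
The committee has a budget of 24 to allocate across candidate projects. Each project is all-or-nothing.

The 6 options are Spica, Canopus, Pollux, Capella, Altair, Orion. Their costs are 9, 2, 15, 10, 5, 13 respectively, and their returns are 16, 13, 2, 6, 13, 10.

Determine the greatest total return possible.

42

This is an integer program with binary decision variables.
Take Spica, Canopus, and Altair: cost 9 + 2 + 5 = 16 ≤ 24, return 16 + 13 + 13 = 42.
No other feasible combination does better.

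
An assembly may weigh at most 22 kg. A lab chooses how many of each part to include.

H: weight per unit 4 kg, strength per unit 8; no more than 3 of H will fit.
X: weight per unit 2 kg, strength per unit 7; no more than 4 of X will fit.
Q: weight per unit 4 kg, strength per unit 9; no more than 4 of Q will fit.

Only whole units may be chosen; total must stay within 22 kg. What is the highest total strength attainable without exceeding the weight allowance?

1×H, 3×X, and 3×Q: weight 22 ≤ 22, strength 1·8 + 3·7 + 3·9 = 56.
3×X and 4×Q: weight 22 ≤ 22, strength 3·7 + 4·9 = 57.
Best is 57.

57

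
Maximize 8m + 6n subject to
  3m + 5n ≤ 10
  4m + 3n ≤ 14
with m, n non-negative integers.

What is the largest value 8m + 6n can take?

24

(m,n)=(3,0) is feasible, giving 24.
(m,n)=(2,0) is feasible, giving 16.
Maximum is 24 at (m,n)=(3,0).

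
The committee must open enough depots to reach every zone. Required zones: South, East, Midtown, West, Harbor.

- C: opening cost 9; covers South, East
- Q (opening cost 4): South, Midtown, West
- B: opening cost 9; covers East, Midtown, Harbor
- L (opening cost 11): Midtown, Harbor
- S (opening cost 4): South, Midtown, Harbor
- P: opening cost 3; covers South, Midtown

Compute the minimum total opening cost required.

This is an integer covering problem.
The greedy cost-per-new-zone heuristic would pick Q, S, and C for 17, but a cheaper cover exists.
Choose Q and B: together they cover South, East, Midtown, West, Harbor — every zone.
Total opening cost: 4 + 9 = 13.
No cover costs less than 13.

13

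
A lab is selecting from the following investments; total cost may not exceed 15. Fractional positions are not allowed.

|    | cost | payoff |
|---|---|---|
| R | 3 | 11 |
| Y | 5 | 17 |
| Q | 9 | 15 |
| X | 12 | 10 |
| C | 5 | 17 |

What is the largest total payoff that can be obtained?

45

Allowing fractional choices, the relaxed optimum would be about 48.3, but investments are indivisible.
Y + C: cost 5 + 5 = 10 ≤ 15, payoff 17 + 17 = 34.
R + Y + C: cost 3 + 5 + 5 = 13 ≤ 15, payoff 11 + 17 + 17 = 45.
Best is R, Y, and C with total payoff 45.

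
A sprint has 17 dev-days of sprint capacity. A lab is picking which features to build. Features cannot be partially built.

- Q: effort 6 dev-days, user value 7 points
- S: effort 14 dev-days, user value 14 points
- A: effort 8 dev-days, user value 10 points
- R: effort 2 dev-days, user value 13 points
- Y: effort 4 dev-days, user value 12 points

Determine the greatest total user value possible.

Q + R + Y: effort 6 + 2 + 4 = 12 ≤ 17, user value 7 + 13 + 12 = 32.
A + R + Y: effort 8 + 2 + 4 = 14 ≤ 17, user value 10 + 13 + 12 = 35.
Best is A, R, and Y with total user value 35.

35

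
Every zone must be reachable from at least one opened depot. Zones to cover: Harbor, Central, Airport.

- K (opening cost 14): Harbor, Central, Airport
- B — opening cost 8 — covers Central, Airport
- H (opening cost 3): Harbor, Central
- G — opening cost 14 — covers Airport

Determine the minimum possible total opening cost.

11

Choose B and H: together they cover Harbor, Central, Airport — every zone.
Total opening cost: 8 + 3 = 11.
No cover costs less than 11.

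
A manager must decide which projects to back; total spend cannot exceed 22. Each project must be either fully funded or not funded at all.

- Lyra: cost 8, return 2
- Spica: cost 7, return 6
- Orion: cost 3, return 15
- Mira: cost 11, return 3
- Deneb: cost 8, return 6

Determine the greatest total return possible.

Allowing fractional choices, the relaxed optimum would be about 28.1, but projects are indivisible.
Spica + Orion + Mira: cost 7 + 3 + 11 = 21 ≤ 22, return 6 + 15 + 3 = 24.
Spica + Orion + Deneb: cost 7 + 3 + 8 = 18 ≤ 22, return 6 + 15 + 6 = 27.
Best is Spica, Orion, and Deneb with total return 27.

27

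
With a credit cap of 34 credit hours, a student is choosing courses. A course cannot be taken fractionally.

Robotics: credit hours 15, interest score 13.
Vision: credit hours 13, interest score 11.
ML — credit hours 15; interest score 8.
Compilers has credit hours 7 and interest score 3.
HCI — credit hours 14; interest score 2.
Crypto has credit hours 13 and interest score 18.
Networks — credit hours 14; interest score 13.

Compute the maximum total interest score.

34

Compilers + Crypto + Networks: credit hours 7 + 13 + 14 = 34 ≤ 34, interest score 3 + 18 + 13 = 34.
Vision + Compilers + Crypto: credit hours 13 + 7 + 13 = 33 ≤ 34, interest score 11 + 3 + 18 = 32.
Crypto + Networks: credit hours 13 + 14 = 27 ≤ 34, interest score 18 + 13 = 31.
Best is Compilers, Crypto, and Networks with total interest score 34.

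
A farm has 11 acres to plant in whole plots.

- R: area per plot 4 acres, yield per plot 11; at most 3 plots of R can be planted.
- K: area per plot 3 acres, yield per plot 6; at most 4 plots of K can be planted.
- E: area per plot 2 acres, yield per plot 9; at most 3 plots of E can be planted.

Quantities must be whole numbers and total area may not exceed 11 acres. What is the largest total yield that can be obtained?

This is a bounded integer knapsack.
E has the best ratio (9/2); taking only E gives at most 3×9 = 27 (stopped by the supply cap of 3).
Mixing does better — 1×R and 3×E: area 10 ≤ 11, yield 1·11 + 3·9 = 38.

38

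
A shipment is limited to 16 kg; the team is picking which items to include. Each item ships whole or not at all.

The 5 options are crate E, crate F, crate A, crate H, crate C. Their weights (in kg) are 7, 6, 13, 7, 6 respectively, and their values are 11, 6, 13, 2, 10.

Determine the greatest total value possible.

21

Take crate E and crate C: weight 7 + 6 = 13 ≤ 16, value 11 + 10 = 21.
No other feasible combination does better.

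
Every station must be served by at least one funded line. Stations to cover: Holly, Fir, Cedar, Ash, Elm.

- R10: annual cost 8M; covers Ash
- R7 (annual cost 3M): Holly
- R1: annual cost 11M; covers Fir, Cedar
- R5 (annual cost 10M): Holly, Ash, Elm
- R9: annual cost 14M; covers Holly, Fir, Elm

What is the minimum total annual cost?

The greedy cost-per-new-station heuristic would pick R7, R5, and R1 for 24, but a cheaper cover exists.
Choose R1 and R5: together they cover Holly, Fir, Cedar, Ash, Elm — every station.
Total annual cost: 11 + 10 = 21.
No cover costs less than 21.

21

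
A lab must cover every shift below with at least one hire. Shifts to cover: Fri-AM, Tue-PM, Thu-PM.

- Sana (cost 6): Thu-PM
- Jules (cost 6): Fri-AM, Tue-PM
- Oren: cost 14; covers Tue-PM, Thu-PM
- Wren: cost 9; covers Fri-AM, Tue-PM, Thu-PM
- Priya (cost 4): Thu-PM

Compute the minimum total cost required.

The greedy cost-per-new-shift heuristic would pick Jules and Priya for 10, but a cheaper cover exists.
Wren alone covers Fri-AM, Tue-PM, Thu-PM — every shift.
Total cost: 9.
No cover costs less than 9.

9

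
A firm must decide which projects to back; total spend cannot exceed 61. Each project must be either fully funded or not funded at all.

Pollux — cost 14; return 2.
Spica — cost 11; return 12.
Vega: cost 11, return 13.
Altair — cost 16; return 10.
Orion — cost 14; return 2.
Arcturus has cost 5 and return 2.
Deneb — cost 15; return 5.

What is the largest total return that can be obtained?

Take Spica, Vega, Altair, Arcturus, and Deneb: cost 11 + 11 + 16 + 5 + 15 = 58 ≤ 61, return 12 + 13 + 10 + 2 + 5 = 42.
No other feasible combination does better.

42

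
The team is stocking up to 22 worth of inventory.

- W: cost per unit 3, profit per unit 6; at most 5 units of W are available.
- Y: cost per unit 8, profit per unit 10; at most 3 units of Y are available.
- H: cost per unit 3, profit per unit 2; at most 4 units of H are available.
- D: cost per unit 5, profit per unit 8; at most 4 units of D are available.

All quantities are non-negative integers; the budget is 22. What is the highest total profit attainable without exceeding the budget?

40

4×W and 2×D: cost 22 ≤ 22, profit 4·6 + 2·8 = 40.
5×W and 1×D: cost 20 ≤ 22, profit 5·6 + 1·8 = 38.
Best is 40.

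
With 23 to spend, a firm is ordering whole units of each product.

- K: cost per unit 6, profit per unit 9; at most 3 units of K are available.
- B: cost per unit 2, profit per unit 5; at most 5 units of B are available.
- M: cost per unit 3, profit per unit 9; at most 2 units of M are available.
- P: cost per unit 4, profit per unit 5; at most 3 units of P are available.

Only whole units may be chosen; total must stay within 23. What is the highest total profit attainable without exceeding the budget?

52

This is a bounded integer knapsack.
1×K, 5×B, and 2×M: cost 22 ≤ 23, profit 1·9 + 5·5 + 2·9 = 52.
4×B, 2×M, and 2×P: cost 22 ≤ 23, profit 4·5 + 2·9 + 2·5 = 48.
Best is 52.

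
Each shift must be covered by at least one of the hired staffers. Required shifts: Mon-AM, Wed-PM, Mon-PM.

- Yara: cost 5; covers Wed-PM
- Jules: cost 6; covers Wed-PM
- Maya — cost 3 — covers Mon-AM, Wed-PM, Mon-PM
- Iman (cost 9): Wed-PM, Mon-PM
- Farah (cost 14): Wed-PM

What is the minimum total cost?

3

Maya alone covers Mon-AM, Wed-PM, Mon-PM — every shift.
Total cost: 3.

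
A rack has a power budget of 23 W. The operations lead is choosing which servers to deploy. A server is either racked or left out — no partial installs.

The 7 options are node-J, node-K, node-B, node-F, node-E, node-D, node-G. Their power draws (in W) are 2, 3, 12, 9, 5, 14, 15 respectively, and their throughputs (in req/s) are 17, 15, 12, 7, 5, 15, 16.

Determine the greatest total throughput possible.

Allowing fractional choices, the relaxed optimum would be about 51.3, but servers are indivisible.
node-J + node-K + node-G: power draw 2 + 3 + 15 = 20 ≤ 23, throughput 17 + 15 + 16 = 48.
node-J + node-K + node-B + node-E: power draw 2 + 3 + 12 + 5 = 22 ≤ 23, throughput 17 + 15 + 12 + 5 = 49.
node-J + node-K + node-D: power draw 2 + 3 + 14 = 19 ≤ 23, throughput 17 + 15 + 15 = 47.
Best is node-J, node-K, node-B, and node-E with total throughput 49.

49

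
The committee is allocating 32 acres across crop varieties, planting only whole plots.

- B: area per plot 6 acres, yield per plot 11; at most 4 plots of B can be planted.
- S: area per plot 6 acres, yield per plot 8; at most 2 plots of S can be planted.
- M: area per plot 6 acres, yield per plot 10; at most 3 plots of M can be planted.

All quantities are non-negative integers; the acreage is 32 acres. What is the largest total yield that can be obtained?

54

This is a bounded integer knapsack.
Take 4×B and 1×M: area 30 ≤ 32, yield 4·11 + 1·10 = 54.
B has the best ratio (11/6) and is taken to its limit of 4; remaining capacity is filled optimally with the others.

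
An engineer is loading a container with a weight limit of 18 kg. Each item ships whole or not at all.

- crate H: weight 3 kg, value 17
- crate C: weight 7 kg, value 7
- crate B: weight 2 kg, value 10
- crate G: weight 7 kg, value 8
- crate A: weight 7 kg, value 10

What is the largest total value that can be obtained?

This is a 0-1 knapsack instance.
Take crate H, crate B, and crate A: weight 3 + 2 + 7 = 12 ≤ 18, value 17 + 10 + 10 = 37.
No other feasible combination does better.

37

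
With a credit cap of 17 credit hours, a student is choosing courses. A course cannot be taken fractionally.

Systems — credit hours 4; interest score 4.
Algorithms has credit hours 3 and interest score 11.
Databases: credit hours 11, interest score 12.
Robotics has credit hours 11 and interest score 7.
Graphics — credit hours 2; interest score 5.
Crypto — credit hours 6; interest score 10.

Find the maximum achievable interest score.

Treat it as a binary knapsack problem.
Take Systems, Algorithms, Graphics, and Crypto: credit hours 4 + 3 + 2 + 6 = 15 ≤ 17, interest score 4 + 11 + 5 + 10 = 30.
No other feasible combination does better.

30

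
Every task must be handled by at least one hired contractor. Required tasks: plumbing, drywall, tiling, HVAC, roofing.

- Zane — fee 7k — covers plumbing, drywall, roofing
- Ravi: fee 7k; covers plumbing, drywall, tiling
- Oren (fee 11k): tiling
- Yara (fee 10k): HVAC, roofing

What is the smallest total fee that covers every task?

17

This is a weighted set-cover instance.
The greedy cost-per-new-task heuristic would pick Zane, Ravi, and Yara for 24, but a cheaper cover exists.
Choose Ravi and Yara: together they cover plumbing, drywall, tiling, HVAC, roofing — every task.
Total fee: 7 + 10 = 17.
No cover costs less than 17.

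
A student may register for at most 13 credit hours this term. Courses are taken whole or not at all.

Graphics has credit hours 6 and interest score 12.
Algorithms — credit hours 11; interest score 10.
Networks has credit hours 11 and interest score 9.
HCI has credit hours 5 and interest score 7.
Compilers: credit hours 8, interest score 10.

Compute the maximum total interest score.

19

Take Graphics and HCI: credit hours 6 + 5 = 11 ≤ 13, interest score 12 + 7 = 19.
No other feasible combination does better.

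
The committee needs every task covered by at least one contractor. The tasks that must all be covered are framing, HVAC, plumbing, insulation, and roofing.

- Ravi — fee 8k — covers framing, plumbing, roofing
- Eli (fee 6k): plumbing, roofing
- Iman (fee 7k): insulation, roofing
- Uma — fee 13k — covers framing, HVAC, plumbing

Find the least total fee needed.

20

The greedy cost-per-new-task heuristic would pick Ravi, Iman, and Uma for 28, but a cheaper cover exists.
Choose Iman and Uma: together they cover framing, HVAC, plumbing, insulation, roofing — every task.
Total fee: 7 + 13 = 20.
No cover costs less than 20.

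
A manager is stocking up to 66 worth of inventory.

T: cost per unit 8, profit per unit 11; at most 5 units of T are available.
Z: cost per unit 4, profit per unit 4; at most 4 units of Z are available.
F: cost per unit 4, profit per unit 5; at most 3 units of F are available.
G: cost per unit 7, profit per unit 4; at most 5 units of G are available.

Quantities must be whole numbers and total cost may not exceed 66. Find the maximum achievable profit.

82

This is a bounded integer knapsack.
Take 5×T, 3×Z, and 3×F: cost 64 ≤ 66, profit 5·11 + 3·4 + 3·5 = 82.
T has the best ratio (11/8) and is taken to its limit of 5; remaining capacity is filled optimally with the others.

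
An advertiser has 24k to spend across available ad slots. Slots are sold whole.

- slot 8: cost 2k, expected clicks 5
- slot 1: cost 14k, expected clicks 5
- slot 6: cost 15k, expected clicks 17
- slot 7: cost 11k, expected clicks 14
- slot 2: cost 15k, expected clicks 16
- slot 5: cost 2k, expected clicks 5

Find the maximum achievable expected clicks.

27

slot 8 + slot 7 + slot 5: cost 2 + 11 + 2 = 15 ≤ 24, expected clicks 5 + 14 + 5 = 24.
slot 8 + slot 6 + slot 5: cost 2 + 15 + 2 = 19 ≤ 24, expected clicks 5 + 17 + 5 = 27.
slot 8 + slot 2 + slot 5: cost 2 + 15 + 2 = 19 ≤ 24, expected clicks 5 + 16 + 5 = 26.
Best is slot 8, slot 6, and slot 5 with total expected clicks 27.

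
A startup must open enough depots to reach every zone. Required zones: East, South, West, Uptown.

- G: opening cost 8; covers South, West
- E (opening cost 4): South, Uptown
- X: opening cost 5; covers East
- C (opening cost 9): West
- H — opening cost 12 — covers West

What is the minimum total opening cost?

17

This is a weighted set-cover instance.
Choose G, E, and X: together they cover East, South, West, Uptown — every zone.
Total opening cost: 8 + 4 + 5 = 17.
No cover costs less than 17.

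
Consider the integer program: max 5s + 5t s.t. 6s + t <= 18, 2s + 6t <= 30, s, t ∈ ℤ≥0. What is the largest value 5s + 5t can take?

The continuous relaxation peaks at (2.29, 4.24) with value 32.65; rounding to a feasible lattice point costs some objective.
(s,t)=(2,4) is feasible, giving 30.
(s,t)=(2,3) is feasible, giving 25.
(s,t)=(1,4) is feasible, giving 25.
No feasible integer point exceeds 30.

30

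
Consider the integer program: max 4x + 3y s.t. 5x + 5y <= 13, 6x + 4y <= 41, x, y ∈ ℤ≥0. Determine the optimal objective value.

8

(x,y)=(2,0) is feasible, giving 8.
(x,y)=(1,1) is feasible, giving 7.
Maximum is 8 at (x,y)=(2,0).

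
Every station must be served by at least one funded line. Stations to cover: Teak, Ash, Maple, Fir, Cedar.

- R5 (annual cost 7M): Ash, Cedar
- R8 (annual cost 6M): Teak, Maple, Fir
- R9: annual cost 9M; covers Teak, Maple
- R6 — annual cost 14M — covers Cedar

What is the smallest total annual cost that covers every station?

13

Choose R5 and R8: together they cover Teak, Ash, Maple, Fir, Cedar — every station.
Total annual cost: 7 + 6 = 13.
No cover costs less than 13.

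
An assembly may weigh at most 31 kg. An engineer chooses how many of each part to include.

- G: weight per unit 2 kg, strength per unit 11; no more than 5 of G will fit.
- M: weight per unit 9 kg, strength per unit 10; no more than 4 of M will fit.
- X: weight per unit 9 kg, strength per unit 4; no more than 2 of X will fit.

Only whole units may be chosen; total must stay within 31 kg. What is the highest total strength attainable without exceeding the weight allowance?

75

This is a bounded integer knapsack.
5×G and 2×M: weight 28 ≤ 31, strength 5·11 + 2·10 = 75.
5×G, 1×M, and 1×X: weight 28 ≤ 31, strength 5·11 + 1·10 + 1·4 = 69.
Best is 75.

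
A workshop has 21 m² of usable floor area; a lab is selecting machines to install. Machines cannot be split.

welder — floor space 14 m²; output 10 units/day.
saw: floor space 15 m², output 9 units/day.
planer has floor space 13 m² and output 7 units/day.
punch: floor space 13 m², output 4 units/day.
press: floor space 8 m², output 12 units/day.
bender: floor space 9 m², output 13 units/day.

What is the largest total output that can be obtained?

This is a 0-1 knapsack instance.
Take press and bender: floor space 8 + 9 = 17 ≤ 21, output 12 + 13 = 25.
No other feasible combination does better.

25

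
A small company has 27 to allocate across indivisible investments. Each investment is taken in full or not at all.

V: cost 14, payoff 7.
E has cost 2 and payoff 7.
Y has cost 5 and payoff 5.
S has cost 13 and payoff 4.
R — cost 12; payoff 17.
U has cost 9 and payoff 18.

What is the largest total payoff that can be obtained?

42

Y + R + U: cost 5 + 12 + 9 = 26 ≤ 27, payoff 5 + 17 + 18 = 40.
R + U: cost 12 + 9 = 21 ≤ 27, payoff 17 + 18 = 35.
E + R + U: cost 2 + 12 + 9 = 23 ≤ 27, payoff 7 + 17 + 18 = 42.
Best is E, R, and U with total payoff 42.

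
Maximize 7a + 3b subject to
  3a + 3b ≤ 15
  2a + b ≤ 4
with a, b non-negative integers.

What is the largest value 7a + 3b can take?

(a,b)=(2,0) is feasible, giving 14.
(a,b)=(1,1) is feasible, giving 10.
The best lattice point is (2,0), giving 14.

14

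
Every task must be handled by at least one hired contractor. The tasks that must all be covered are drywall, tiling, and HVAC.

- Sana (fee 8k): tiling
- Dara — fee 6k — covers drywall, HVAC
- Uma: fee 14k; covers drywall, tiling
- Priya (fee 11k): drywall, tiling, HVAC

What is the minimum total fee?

11

This is a weighted set-cover instance.
The greedy cost-per-new-task heuristic would pick Dara and Sana for 14, but a cheaper cover exists.
Priya alone covers drywall, tiling, HVAC — every task.
Total fee: 11.
No cover costs less than 11.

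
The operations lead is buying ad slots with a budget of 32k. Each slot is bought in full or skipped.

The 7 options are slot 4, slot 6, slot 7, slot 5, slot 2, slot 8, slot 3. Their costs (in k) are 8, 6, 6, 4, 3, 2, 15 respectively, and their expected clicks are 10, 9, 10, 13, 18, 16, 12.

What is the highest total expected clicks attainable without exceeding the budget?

76

Take slot 4, slot 6, slot 7, slot 5, slot 2, and slot 8: cost 8 + 6 + 6 + 4 + 3 + 2 = 29 ≤ 32, expected clicks 10 + 9 + 10 + 13 + 18 + 16 = 76.
No other feasible combination does better.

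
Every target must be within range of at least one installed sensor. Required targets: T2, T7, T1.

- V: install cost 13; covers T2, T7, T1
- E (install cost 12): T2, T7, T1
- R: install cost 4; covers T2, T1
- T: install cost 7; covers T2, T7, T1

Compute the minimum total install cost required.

The greedy cost-per-new-target heuristic would pick R and T for 11, but a cheaper cover exists.
T alone covers T2, T7, T1 — every target.
Total install cost: 7.
No cover costs less than 7.

7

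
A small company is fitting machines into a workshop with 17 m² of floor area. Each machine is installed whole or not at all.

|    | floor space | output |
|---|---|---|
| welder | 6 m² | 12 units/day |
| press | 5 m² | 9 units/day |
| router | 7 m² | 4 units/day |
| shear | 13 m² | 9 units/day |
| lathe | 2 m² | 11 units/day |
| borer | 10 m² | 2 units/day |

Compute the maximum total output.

Allowing fractional choices, the relaxed optimum would be about 34.8, but machines are indivisible.
welder + router + lathe: floor space 6 + 7 + 2 = 15 ≤ 17, output 12 + 4 + 11 = 27.
welder + press + lathe: floor space 6 + 5 + 2 = 13 ≤ 17, output 12 + 9 + 11 = 32.
Best is welder, press, and lathe with total output 32.

32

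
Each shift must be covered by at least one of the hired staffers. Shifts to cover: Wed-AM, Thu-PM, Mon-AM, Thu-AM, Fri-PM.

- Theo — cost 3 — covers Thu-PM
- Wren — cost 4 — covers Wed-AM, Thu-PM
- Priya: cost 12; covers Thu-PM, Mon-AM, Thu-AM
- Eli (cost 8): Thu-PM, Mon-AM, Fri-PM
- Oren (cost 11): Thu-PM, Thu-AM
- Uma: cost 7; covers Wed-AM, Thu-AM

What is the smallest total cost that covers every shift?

Choose Eli and Uma: together they cover Wed-AM, Thu-PM, Mon-AM, Thu-AM, Fri-PM — every shift.
Total cost: 8 + 7 = 15.

15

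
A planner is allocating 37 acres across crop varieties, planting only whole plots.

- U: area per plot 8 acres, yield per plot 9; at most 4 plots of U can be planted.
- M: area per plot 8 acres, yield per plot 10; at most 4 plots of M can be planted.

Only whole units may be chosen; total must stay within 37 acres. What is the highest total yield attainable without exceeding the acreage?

1×U and 3×M: area 32 ≤ 37, yield 1·9 + 3·10 = 39.
4×M: area 32 ≤ 37, yield 4·10 = 40.
Best is 40.

40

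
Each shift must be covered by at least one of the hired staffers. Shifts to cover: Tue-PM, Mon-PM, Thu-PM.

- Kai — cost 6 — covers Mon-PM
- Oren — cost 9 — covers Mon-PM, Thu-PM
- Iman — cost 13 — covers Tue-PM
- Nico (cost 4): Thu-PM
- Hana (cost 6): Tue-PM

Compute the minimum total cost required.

15

Choose Oren and Hana: together they cover Tue-PM, Mon-PM, Thu-PM — every shift.
Total cost: 9 + 6 = 15.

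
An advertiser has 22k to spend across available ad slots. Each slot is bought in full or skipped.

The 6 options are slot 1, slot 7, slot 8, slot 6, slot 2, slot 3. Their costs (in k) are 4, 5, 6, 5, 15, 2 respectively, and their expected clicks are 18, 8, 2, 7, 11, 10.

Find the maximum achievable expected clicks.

45

Treat it as a binary knapsack problem.
Take slot 1, slot 7, slot 8, slot 6, and slot 3: cost 4 + 5 + 6 + 5 + 2 = 22 ≤ 22, expected clicks 18 + 8 + 2 + 7 + 10 = 45.
No other feasible combination does better.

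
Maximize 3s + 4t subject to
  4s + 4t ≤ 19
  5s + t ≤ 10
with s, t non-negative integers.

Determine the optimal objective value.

16

(s,t)=(0,4) is feasible, giving 16.
(s,t)=(1,3) is feasible, giving 15.
No feasible integer point exceeds 16.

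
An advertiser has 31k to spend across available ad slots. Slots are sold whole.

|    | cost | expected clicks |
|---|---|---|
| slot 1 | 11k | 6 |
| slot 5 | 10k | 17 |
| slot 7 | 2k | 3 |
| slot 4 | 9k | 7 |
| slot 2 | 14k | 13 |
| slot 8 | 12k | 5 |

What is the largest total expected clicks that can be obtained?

33

This is a 0-1 knapsack instance.
Take slot 5, slot 7, and slot 2: cost 10 + 2 + 14 = 26 ≤ 31, expected clicks 17 + 3 + 13 = 33.
No other feasible combination does better.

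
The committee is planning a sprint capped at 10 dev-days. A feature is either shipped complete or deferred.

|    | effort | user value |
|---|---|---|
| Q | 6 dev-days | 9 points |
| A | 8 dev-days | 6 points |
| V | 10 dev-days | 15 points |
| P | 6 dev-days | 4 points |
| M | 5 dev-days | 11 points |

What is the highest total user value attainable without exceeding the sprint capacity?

M: effort 5 ≤ 10, user value 11.
V: effort 10 ≤ 10, user value 15.
Q: effort 6 ≤ 10, user value 9.
Best is V with total user value 15.

15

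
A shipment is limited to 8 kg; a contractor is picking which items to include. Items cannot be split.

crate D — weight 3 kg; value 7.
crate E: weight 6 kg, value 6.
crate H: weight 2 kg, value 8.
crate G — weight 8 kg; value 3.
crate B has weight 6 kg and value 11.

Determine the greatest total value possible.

19

Allowing fractional choices, the relaxed optimum would be about 20.5, but items are indivisible.
crate D + crate H: weight 3 + 2 = 5 ≤ 8, value 7 + 8 = 15.
crate E + crate H: weight 6 + 2 = 8 ≤ 8, value 6 + 8 = 14.
crate H + crate B: weight 2 + 6 = 8 ≤ 8, value 8 + 11 = 19.
Best is crate H and crate B with total value 19.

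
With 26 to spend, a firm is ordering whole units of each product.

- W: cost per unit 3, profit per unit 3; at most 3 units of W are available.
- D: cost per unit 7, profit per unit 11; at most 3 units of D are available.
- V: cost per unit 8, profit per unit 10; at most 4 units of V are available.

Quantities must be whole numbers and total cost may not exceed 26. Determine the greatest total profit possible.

36

1×W, 2×D, and 1×V: cost 25 ≤ 26, profit 1·3 + 2·11 + 1·10 = 35.
1×W and 3×D: cost 24 ≤ 26, profit 1·3 + 3·11 = 36.
Best is 36.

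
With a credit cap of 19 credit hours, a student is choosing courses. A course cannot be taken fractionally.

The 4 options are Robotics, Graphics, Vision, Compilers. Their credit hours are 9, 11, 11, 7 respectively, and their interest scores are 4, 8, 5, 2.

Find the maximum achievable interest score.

10

Allowing fractional choices, the relaxed optimum would be about 11.6, but courses are indivisible.
Vision + Compilers: credit hours 11 + 7 = 18 ≤ 19, interest score 5 + 2 = 7.
Graphics + Compilers: credit hours 11 + 7 = 18 ≤ 19, interest score 8 + 2 = 10.
Graphics: credit hours 11 ≤ 19, interest score 8.
Best is Graphics and Compilers with total interest score 10.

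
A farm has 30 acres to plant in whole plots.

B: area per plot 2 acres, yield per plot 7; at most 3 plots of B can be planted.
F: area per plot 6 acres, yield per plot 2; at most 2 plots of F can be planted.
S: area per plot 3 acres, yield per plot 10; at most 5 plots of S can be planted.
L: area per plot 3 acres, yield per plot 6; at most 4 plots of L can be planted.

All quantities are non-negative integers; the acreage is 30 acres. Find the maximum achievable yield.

89

This is a bounded integer knapsack.
Take 3×B, 5×S, and 3×L: area 30 ≤ 30, yield 3·7 + 5·10 + 3·6 = 89.
B has the best ratio (7/2) and is taken to its limit of 3; remaining capacity is filled optimally with the others.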